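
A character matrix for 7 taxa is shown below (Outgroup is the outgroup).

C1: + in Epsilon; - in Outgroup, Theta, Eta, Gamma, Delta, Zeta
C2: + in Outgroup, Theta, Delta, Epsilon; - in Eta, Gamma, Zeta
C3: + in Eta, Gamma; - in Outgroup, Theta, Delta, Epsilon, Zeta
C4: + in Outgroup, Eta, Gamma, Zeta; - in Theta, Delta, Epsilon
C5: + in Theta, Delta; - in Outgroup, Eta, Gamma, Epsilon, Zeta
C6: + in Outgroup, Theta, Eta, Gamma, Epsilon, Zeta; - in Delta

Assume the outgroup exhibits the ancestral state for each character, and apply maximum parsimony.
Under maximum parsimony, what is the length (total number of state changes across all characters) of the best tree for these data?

Character polarity is set by the outgroup: the derived state is whichever differs from the outgroup's state, so for C2, C4, C6 the derived state is '-', and for the remaining characters it is '+'.
C1 (derived state '+') is unique to Epsilon (autapomorphy; uninformative for grouping).
C2: derived state '-' in Eta, Gamma, and Zeta only — synapomorphy for {Eta, Gamma, Zeta}.
C3: derived state '+' in Eta and Gamma only — synapomorphy for {Eta, Gamma}.
C4 (derived state '-') is shared by Delta, Epsilon, and Theta — a synapomorphy uniting that clade.
Only Delta and Theta show the derived state '+' for C5, supporting them as a clade.
C6 (derived state '-') is unique to Delta (autapomorphy; uninformative for grouping).
Most parsimonious ingroup topology: (((Theta,Delta),Epsilon),((Eta,Gamma),Zeta)).
Changes per character on this tree: C1: 1; C2: 1; C3: 1; C4: 1; C5: 1; C6: 1.
Total = 6.

6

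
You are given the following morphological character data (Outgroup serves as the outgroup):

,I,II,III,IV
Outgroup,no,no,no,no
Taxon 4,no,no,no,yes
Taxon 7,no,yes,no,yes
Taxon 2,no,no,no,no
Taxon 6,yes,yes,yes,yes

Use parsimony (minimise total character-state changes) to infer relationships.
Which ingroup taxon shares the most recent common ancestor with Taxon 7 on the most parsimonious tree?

The outgroup has state 'no' for every character, so 'yes' is the derived state throughout.
I (derived state 'yes') is unique to Taxon 6 (autapomorphy; uninformative for grouping).
II: derived state 'yes' in Taxon 6 and Taxon 7 only — synapomorphy for {Taxon 6, Taxon 7}.
III: derived state 'yes' in Taxon 6 only — an autapomorphy, so it tells us nothing about relationships among taxa.
IV (derived state 'yes') is shared by Taxon 4, Taxon 6, and Taxon 7 — a synapomorphy uniting that clade.
Most parsimonious ingroup topology: ((Taxon 4,(Taxon 7,Taxon 6)),Taxon 2).
Taxon 7 and Taxon 6 form a cherry on this tree, so they are sister taxa.

Taxon 6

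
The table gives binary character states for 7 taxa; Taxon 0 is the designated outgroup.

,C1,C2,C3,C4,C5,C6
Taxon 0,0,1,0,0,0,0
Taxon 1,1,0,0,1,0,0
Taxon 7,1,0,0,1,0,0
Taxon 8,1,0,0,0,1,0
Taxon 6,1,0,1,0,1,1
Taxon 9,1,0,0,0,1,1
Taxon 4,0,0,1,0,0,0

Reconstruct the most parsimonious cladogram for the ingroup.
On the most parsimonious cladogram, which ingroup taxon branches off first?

Taxon 4

Character polarity is set by the outgroup: the derived state is whichever differs from the outgroup's state, so for C2 the derived state is '0', and for the remaining characters it is '1'.
Only Taxon 1, Taxon 6, Taxon 7, Taxon 8, and Taxon 9 show the derived state '1' for C1, supporting them as a clade.
C2 (derived state '0') is shared by all ingroup taxa — unites the whole ingroup.
C3 (state '1') occurs in Taxon 4 and Taxon 6 but conflicts with the nesting implied by the other characters — most parsimoniously interpreted as homoplasy.
C4 (derived state '1') is shared by Taxon 1 and Taxon 7 — a synapomorphy uniting that clade.
Only Taxon 6, Taxon 8, and Taxon 9 show the derived state '1' for C5, supporting them as a clade.
C6 (derived state '1') is shared by Taxon 6 and Taxon 9 — a synapomorphy uniting that clade.
Most parsimonious ingroup topology: (((Taxon 1,Taxon 7),(Taxon 8,(Taxon 6,Taxon 9))),Taxon 4).
Taxon 4 is sister to the clade containing all other ingroup taxa, so it is the earliest-diverging (most basal) ingroup lineage.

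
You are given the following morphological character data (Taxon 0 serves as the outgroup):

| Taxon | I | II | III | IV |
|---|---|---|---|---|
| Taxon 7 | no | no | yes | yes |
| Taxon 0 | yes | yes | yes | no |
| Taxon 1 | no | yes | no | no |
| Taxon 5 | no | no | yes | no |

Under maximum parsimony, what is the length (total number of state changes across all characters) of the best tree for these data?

4

Character polarity is set by the outgroup: the derived state is whichever differs from the outgroup's state, so for I, II, III the derived state is 'no', and for the remaining characters it is 'yes'.
I (derived state 'no') is shared by all ingroup taxa — unites the whole ingroup.
II: derived state 'no' in Taxon 5 and Taxon 7 only — synapomorphy for {Taxon 5, Taxon 7}.
III (derived state 'no') is unique to Taxon 1 (autapomorphy; uninformative for grouping).
IV: derived state 'yes' in Taxon 7 only — an autapomorphy, so it tells us nothing about relationships among taxa.
Most parsimonious ingroup topology: ((Taxon 5,Taxon 7),Taxon 1).
Changes per character on this tree: I: 1; II: 1; III: 1; IV: 1.
Total = 4.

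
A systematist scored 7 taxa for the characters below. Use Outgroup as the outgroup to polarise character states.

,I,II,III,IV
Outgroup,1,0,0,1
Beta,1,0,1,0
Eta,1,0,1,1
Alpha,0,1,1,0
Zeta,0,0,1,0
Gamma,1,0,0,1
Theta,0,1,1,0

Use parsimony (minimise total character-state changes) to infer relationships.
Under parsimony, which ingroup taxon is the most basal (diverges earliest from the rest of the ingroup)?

Character polarity is set by the outgroup: the derived state is whichever differs from the outgroup's state, so for I, IV the derived state is '0', and for the remaining characters it is '1'.
I (derived state '0') is shared by Alpha, Theta, and Zeta — a synapomorphy uniting that clade.
II (derived state '1') is shared by Alpha and Theta — a synapomorphy uniting that clade.
III (derived state '1') is shared by Alpha, Beta, Eta, Theta, and Zeta — a synapomorphy uniting that clade.
IV (derived state '0') is shared by Alpha, Beta, Theta, and Zeta — a synapomorphy uniting that clade.
Most parsimonious ingroup topology: (((Beta,((Alpha,Theta),Zeta)),Eta),Gamma).
Gamma is sister to the clade containing all other ingroup taxa, so it is the earliest-diverging (most basal) ingroup lineage.

Gamma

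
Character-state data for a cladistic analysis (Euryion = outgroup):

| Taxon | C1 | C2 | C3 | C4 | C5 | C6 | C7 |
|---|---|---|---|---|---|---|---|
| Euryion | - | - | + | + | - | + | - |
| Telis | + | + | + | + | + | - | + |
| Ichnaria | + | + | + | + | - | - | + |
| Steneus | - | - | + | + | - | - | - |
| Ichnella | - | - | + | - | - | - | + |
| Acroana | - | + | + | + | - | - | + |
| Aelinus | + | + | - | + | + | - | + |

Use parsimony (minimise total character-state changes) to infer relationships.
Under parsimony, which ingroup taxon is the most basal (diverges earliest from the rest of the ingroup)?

Steneus

Character polarity is set by the outgroup: the derived state is whichever differs from the outgroup's state, so for C3, C4, C6 the derived state is '-', and for the remaining characters it is '+'.
C1: derived state '+' in Aelinus, Ichnaria, and Telis only — synapomorphy for {Aelinus, Ichnaria, Telis}.
C2 (derived state '+') is shared by Acroana, Aelinus, Ichnaria, and Telis — a synapomorphy uniting that clade.
C3: derived state '-' in Aelinus only — an autapomorphy, so it tells us nothing about relationships among taxa.
C4 (derived state '-') is unique to Ichnella (autapomorphy; uninformative for grouping).
Only Aelinus and Telis show the derived state '+' for C5, supporting them as a clade.
All ingroup taxa share the derived state '-' for C6; it defines the ingroup but does not resolve relationships within it.
C7 (derived state '+') is shared by Acroana, Aelinus, Ichnaria, Ichnella, and Telis — a synapomorphy uniting that clade.
Most parsimonious ingroup topology: (((((Telis,Aelinus),Ichnaria),Acroana),Ichnella),Steneus).
Steneus is sister to the clade containing all other ingroup taxa, so it is the earliest-diverging (most basal) ingroup lineage.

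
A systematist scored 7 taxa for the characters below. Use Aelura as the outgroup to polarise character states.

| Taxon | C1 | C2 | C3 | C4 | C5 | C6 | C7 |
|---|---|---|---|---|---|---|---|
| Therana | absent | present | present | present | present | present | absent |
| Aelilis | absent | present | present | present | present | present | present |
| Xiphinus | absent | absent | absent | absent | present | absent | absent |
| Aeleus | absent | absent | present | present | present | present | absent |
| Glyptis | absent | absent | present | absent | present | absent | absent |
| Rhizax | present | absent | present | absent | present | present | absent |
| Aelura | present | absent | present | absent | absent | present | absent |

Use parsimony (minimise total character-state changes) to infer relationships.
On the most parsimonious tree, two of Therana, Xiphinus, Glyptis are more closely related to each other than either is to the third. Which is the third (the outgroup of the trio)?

Therana

Character polarity is set by the outgroup: the derived state is whichever differs from the outgroup's state, so for C1, C3, C6 the derived state is 'absent', and for the remaining characters it is 'present'.
C1: derived state 'absent' in Aeleus, Aelilis, Glyptis, Therana, and Xiphinus only — synapomorphy for {Aeleus, Aelilis, Glyptis, Therana, Xiphinus}.
C2: derived state 'present' in Aelilis and Therana only — synapomorphy for {Aelilis, Therana}.
C3: derived state 'absent' in Xiphinus only — an autapomorphy, so it tells us nothing about relationships among taxa.
C4 (derived state 'present') is shared by Aeleus, Aelilis, and Therana — a synapomorphy uniting that clade.
All ingroup taxa share the derived state 'present' for C5; it defines the ingroup but does not resolve relationships within it.
C6: derived state 'absent' in Glyptis and Xiphinus only — synapomorphy for {Glyptis, Xiphinus}.
C7: derived state 'present' in Aelilis only — an autapomorphy, so it tells us nothing about relationships among taxa.
Most parsimonious ingroup topology: ((((Aelilis,Therana),Aeleus),(Glyptis,Xiphinus)),Rhizax).
Glyptis and Xiphinus share a more recent common ancestor with each other than either does with Therana, so Therana is the least closely related of the three.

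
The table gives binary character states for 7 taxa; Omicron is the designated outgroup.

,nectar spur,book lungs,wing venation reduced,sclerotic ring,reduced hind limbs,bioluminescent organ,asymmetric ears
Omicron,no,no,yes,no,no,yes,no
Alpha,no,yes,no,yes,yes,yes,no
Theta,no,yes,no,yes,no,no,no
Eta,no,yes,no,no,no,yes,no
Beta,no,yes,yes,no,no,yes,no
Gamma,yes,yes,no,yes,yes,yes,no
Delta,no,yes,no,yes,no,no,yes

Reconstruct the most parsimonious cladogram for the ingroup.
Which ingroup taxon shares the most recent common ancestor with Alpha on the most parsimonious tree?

Gamma

Character polarity is set by the outgroup: the derived state is whichever differs from the outgroup's state, so for wing venation reduced, bioluminescent organ the derived state is 'no', and for the remaining characters it is 'yes'.
nectar spur: derived state 'yes' in Gamma only — an autapomorphy, so it tells us nothing about relationships among taxa.
All ingroup taxa share the derived state 'yes' for book lungs; it defines the ingroup but does not resolve relationships within it.
wing venation reduced (derived state 'no') is shared by Alpha, Delta, Eta, Gamma, and Theta — a synapomorphy uniting that clade.
Only Alpha, Delta, Gamma, and Theta show the derived state 'yes' for sclerotic ring, supporting them as a clade.
reduced hind limbs (derived state 'yes') is shared by Alpha and Gamma — a synapomorphy uniting that clade.
bioluminescent organ (derived state 'no') is shared by Delta and Theta — a synapomorphy uniting that clade.
asymmetric ears (derived state 'yes') is unique to Delta (autapomorphy; uninformative for grouping).
Most parsimonious ingroup topology: ((((Alpha,Gamma),(Theta,Delta)),Eta),Beta).
Alpha and Gamma form a cherry on this tree, so they are sister taxa.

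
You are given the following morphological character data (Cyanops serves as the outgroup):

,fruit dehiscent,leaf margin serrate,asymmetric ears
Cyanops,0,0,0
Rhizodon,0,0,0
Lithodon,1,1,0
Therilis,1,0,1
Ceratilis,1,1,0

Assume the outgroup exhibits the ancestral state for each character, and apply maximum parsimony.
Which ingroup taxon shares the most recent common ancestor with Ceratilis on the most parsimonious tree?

Lithodon

The outgroup has state '0' for every character, so '1' is the derived state throughout.
fruit dehiscent (derived state '1') is shared by Ceratilis, Lithodon, and Therilis — a synapomorphy uniting that clade.
Only Ceratilis and Lithodon show the derived state '1' for leaf margin serrate, supporting them as a clade.
asymmetric ears (derived state '1') is unique to Therilis (autapomorphy; uninformative for grouping).
Most parsimonious ingroup topology: (Rhizodon,((Lithodon,Ceratilis),Therilis)).
Ceratilis and Lithodon form a cherry on this tree, so they are sister taxa.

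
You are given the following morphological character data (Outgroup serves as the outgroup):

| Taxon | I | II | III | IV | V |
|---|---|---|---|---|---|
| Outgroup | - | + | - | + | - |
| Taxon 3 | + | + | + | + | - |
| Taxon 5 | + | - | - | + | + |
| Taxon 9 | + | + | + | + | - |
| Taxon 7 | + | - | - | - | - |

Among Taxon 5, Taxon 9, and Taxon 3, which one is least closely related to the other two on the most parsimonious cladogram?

Character polarity is set by the outgroup: the derived state is whichever differs from the outgroup's state, so for II, IV the derived state is '-', and for the remaining characters it is '+'.
All ingroup taxa share the derived state '+' for I; it defines the ingroup but does not resolve relationships within it.
Only Taxon 5 and Taxon 7 show the derived state '-' for II, supporting them as a clade.
III: derived state '+' in Taxon 3 and Taxon 9 only — synapomorphy for {Taxon 3, Taxon 9}.
IV: derived state '-' in Taxon 7 only — an autapomorphy, so it tells us nothing about relationships among taxa.
V (derived state '+') is unique to Taxon 5 (autapomorphy; uninformative for grouping).
Most parsimonious ingroup topology: ((Taxon 3,Taxon 9),(Taxon 5,Taxon 7)).
Taxon 9 and Taxon 3 share a more recent common ancestor with each other than either does with Taxon 5, so Taxon 5 is the least closely related of the three.

Taxon 5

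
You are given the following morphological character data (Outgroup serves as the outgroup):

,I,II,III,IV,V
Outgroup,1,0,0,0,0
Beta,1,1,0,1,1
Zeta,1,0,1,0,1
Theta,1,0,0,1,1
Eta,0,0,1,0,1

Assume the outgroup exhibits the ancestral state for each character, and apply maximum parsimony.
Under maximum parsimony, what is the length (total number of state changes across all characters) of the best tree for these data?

Character polarity is set by the outgroup: the derived state is whichever differs from the outgroup's state, so for I the derived state is '0', and for the remaining characters it is '1'.
I: derived state '0' in Eta only — an autapomorphy, so it tells us nothing about relationships among taxa.
II (derived state '1') is unique to Beta (autapomorphy; uninformative for grouping).
Only Eta and Zeta show the derived state '1' for III, supporting them as a clade.
Only Beta and Theta show the derived state '1' for IV, supporting them as a clade.
V (derived state '1') is shared by all ingroup taxa — unites the whole ingroup.
Most parsimonious ingroup topology: ((Beta,Theta),(Zeta,Eta)).
Changes per character on this tree: I: 1; II: 1; III: 1; IV: 1; V: 1.
Total = 5.

5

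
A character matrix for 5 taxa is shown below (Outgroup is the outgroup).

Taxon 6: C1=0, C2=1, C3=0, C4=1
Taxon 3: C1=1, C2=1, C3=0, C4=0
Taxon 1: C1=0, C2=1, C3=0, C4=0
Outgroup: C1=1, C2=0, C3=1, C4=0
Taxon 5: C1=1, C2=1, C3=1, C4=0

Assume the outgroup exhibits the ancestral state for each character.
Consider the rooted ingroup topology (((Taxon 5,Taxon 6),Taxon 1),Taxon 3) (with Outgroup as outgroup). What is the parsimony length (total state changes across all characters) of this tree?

Map each character onto (((Taxon 5,Taxon 6),Taxon 1),Taxon 3) (rooted by Outgroup) and count the minimum state changes it requires (Fitch parsimony):
C1: 2; C2: 1; C3: 2; C4: 1.
Total tree length = 6.

6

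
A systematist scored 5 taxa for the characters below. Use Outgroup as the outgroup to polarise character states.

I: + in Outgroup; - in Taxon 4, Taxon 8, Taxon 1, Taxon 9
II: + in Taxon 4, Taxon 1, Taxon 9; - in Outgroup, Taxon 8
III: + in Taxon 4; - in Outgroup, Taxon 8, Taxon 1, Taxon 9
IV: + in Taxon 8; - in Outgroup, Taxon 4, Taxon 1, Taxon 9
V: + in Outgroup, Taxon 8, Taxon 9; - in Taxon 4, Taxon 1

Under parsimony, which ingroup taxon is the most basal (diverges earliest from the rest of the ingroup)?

Character polarity is set by the outgroup: the derived state is whichever differs from the outgroup's state, so for I, V the derived state is '-', and for the remaining characters it is '+'.
All ingroup taxa share the derived state '-' for I; it defines the ingroup but does not resolve relationships within it.
II (derived state '+') is shared by Taxon 1, Taxon 4, and Taxon 9 — a synapomorphy uniting that clade.
III (derived state '+') is unique to Taxon 4 (autapomorphy; uninformative for grouping).
IV (derived state '+') is unique to Taxon 8 (autapomorphy; uninformative for grouping).
V (derived state '-') is shared by Taxon 1 and Taxon 4 — a synapomorphy uniting that clade.
Most parsimonious ingroup topology: (((Taxon 4,Taxon 1),Taxon 9),Taxon 8).
Taxon 8 is sister to the clade containing all other ingroup taxa, so it is the earliest-diverging (most basal) ingroup lineage.

Taxon 8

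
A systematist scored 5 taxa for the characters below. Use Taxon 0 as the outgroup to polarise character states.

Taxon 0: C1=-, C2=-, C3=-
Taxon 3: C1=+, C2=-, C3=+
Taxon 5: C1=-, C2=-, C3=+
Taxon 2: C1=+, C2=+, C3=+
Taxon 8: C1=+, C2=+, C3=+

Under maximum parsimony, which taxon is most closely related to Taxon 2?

Taxon 8

The outgroup has state '-' for every character, so '+' is the derived state throughout.
C1: derived state '+' in Taxon 2, Taxon 3, and Taxon 8 only — synapomorphy for {Taxon 2, Taxon 3, Taxon 8}.
C2 (derived state '+') is shared by Taxon 2 and Taxon 8 — a synapomorphy uniting that clade.
C3 (derived state '+') is shared by all ingroup taxa — unites the whole ingroup.
Most parsimonious ingroup topology: ((Taxon 3,(Taxon 2,Taxon 8)),Taxon 5).
Taxon 2 and Taxon 8 form a cherry on this tree, so they are sister taxa.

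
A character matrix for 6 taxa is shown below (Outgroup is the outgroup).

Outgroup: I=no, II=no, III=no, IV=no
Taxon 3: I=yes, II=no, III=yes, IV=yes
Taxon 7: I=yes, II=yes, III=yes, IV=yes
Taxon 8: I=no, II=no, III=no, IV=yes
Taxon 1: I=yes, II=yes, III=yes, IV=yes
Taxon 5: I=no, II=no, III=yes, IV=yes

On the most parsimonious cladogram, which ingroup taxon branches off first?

The outgroup has state 'no' for every character, so 'yes' is the derived state throughout.
I: derived state 'yes' in Taxon 1, Taxon 3, and Taxon 7 only — synapomorphy for {Taxon 1, Taxon 3, Taxon 7}.
II (derived state 'yes') is shared by Taxon 1 and Taxon 7 — a synapomorphy uniting that clade.
Only Taxon 1, Taxon 3, Taxon 5, and Taxon 7 show the derived state 'yes' for III, supporting them as a clade.
All ingroup taxa share the derived state 'yes' for IV; it defines the ingroup but does not resolve relationships within it.
Most parsimonious ingroup topology: (((Taxon 3,(Taxon 7,Taxon 1)),Taxon 5),Taxon 8).
Taxon 8 is sister to the clade containing all other ingroup taxa, so it is the earliest-diverging (most basal) ingroup lineage.

Taxon 8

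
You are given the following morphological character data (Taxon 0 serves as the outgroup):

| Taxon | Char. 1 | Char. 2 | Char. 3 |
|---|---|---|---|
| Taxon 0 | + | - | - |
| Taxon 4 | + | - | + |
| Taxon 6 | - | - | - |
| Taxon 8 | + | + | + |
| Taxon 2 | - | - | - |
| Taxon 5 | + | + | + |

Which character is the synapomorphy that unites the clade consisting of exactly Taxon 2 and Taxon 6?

Character polarity is set by the outgroup: the derived state is whichever differs from the outgroup's state, so for Char. 1 the derived state is '-', and for the remaining characters it is '+'.
Char. 1: derived state '-' in Taxon 2 and Taxon 6 only — synapomorphy for {Taxon 2, Taxon 6}.
Char. 2: derived state '+' in Taxon 5 and Taxon 8 only — synapomorphy for {Taxon 5, Taxon 8}.
Char. 3 (derived state '+') is shared by Taxon 4, Taxon 5, and Taxon 8 — a synapomorphy uniting that clade.
Most parsimonious ingroup topology: ((Taxon 4,(Taxon 8,Taxon 5)),(Taxon 6,Taxon 2)).
The clade {Taxon 2, Taxon 6} is supported by Char. 1: its derived state '-' occurs in exactly those taxa and in no other taxon (including the outgroup).

Char. 1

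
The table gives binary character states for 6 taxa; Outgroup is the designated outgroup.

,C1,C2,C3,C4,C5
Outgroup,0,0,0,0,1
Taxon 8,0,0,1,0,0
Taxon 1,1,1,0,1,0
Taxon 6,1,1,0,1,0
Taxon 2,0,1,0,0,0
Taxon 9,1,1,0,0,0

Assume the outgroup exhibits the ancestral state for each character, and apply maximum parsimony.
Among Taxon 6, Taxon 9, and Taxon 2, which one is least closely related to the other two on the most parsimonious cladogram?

Character polarity is set by the outgroup: the derived state is whichever differs from the outgroup's state, so for C5 the derived state is '0', and for the remaining characters it is '1'.
C1: derived state '1' in Taxon 1, Taxon 6, and Taxon 9 only — synapomorphy for {Taxon 1, Taxon 6, Taxon 9}.
C2: derived state '1' in Taxon 1, Taxon 2, Taxon 6, and Taxon 9 only — synapomorphy for {Taxon 1, Taxon 2, Taxon 6, Taxon 9}.
C3: derived state '1' in Taxon 8 only — an autapomorphy, so it tells us nothing about relationships among taxa.
Only Taxon 1 and Taxon 6 show the derived state '1' for C4, supporting them as a clade.
C5 (derived state '0') is shared by all ingroup taxa — unites the whole ingroup.
Most parsimonious ingroup topology: (Taxon 8,(((Taxon 1,Taxon 6),Taxon 9),Taxon 2)).
Taxon 9 and Taxon 6 share a more recent common ancestor with each other than either does with Taxon 2, so Taxon 2 is the least closely related of the three.

Taxon 2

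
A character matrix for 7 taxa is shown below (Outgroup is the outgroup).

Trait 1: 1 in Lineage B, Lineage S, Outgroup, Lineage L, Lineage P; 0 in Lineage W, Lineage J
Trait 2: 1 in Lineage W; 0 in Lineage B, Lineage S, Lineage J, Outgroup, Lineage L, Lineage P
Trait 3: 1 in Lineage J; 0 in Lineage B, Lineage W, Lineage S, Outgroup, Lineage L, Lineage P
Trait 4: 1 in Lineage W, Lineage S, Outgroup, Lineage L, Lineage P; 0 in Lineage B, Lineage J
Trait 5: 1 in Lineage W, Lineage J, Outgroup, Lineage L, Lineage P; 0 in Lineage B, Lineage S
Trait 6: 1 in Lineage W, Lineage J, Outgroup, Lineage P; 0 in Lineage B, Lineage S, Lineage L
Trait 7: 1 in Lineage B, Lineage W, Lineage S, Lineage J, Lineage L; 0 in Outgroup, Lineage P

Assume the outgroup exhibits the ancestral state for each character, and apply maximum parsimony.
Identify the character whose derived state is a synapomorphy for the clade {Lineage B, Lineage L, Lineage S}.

Trait 6

Character polarity is set by the outgroup: the derived state is whichever differs from the outgroup's state, so for Trait 1, Trait 4, Trait 5, Trait 6 the derived state is '0', and for the remaining characters it is '1'.
Only Lineage J and Lineage W show the derived state '0' for Trait 1, supporting them as a clade.
Trait 2: derived state '1' in Lineage W only — an autapomorphy, so it tells us nothing about relationships among taxa.
Trait 3: derived state '1' in Lineage J only — an autapomorphy, so it tells us nothing about relationships among taxa.
Trait 4 (state '0') occurs in Lineage B and Lineage J but conflicts with the nesting implied by the other characters — most parsimoniously interpreted as homoplasy.
Trait 5: derived state '0' in Lineage B and Lineage S only — synapomorphy for {Lineage B, Lineage S}.
Trait 6: derived state '0' in Lineage B, Lineage L, and Lineage S only — synapomorphy for {Lineage B, Lineage L, Lineage S}.
Only Lineage B, Lineage J, Lineage L, Lineage S, and Lineage W show the derived state '1' for Trait 7, supporting them as a clade.
Most parsimonious ingroup topology: ((((Lineage B,Lineage S),Lineage L),(Lineage J,Lineage W)),Lineage P).
The clade {Lineage B, Lineage L, Lineage S} is supported by Trait 6: its derived state '0' occurs in exactly those taxa and in no other taxon (including the outgroup).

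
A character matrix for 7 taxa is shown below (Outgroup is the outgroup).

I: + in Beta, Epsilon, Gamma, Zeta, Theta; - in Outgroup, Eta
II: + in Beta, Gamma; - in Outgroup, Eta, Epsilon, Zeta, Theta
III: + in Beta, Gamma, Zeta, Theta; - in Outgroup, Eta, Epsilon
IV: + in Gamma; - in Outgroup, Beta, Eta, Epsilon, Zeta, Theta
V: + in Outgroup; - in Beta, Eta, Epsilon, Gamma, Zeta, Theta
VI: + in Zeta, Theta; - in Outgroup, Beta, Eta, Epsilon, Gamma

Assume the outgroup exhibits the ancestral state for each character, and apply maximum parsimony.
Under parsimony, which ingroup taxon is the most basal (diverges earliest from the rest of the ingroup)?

Character polarity is set by the outgroup: the derived state is whichever differs from the outgroup's state, so for V the derived state is '-', and for the remaining characters it is '+'.
I (derived state '+') is shared by Beta, Epsilon, Gamma, Theta, and Zeta — a synapomorphy uniting that clade.
II (derived state '+') is shared by Beta and Gamma — a synapomorphy uniting that clade.
III: derived state '+' in Beta, Gamma, Theta, and Zeta only — synapomorphy for {Beta, Gamma, Theta, Zeta}.
IV: derived state '+' in Gamma only — an autapomorphy, so it tells us nothing about relationships among taxa.
V (derived state '-') is shared by all ingroup taxa — unites the whole ingroup.
Only Theta and Zeta show the derived state '+' for VI, supporting them as a clade.
Most parsimonious ingroup topology: ((((Beta,Gamma),(Zeta,Theta)),Epsilon),Eta).
Eta is sister to the clade containing all other ingroup taxa, so it is the earliest-diverging (most basal) ingroup lineage.

Eta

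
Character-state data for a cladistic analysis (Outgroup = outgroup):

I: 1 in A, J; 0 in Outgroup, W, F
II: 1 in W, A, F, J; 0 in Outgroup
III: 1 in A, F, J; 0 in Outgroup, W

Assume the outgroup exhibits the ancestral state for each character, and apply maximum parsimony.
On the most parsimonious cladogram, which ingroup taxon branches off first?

The outgroup has state '0' for every character, so '1' is the derived state throughout.
Only A and J show the derived state '1' for I, supporting them as a clade.
All ingroup taxa share the derived state '1' for II; it defines the ingroup but does not resolve relationships within it.
III: derived state '1' in A, F, and J only — synapomorphy for {A, F, J}.
Most parsimonious ingroup topology: (W,((A,J),F)).
W is sister to the clade containing all other ingroup taxa, so it is the earliest-diverging (most basal) ingroup lineage.

W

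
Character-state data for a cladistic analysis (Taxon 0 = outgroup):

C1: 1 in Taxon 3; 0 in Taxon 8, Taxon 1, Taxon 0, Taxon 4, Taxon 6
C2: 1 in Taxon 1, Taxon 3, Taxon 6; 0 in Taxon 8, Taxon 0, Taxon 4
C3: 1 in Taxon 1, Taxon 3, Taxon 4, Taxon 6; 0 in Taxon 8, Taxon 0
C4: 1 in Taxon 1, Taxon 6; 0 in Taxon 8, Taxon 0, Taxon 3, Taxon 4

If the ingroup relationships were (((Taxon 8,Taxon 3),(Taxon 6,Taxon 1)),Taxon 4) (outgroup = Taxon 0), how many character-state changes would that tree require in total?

Map each character onto (((Taxon 8,Taxon 3),(Taxon 6,Taxon 1)),Taxon 4) (rooted by Taxon 0) and count the minimum state changes it requires (Fitch parsimony):
C1: 1; C2: 2; C3: 2; C4: 1.
Total tree length = 6.

6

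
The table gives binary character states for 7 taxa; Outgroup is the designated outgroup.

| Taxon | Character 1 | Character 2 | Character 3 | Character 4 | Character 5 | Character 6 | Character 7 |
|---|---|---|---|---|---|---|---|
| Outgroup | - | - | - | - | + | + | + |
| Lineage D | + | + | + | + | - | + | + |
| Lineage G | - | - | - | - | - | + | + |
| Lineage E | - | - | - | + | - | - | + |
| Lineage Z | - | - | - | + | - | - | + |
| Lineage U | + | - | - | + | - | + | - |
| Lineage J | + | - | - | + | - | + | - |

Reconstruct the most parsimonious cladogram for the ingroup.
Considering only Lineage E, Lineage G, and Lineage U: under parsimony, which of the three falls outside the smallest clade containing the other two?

Character polarity is set by the outgroup: the derived state is whichever differs from the outgroup's state, so for Character 5, Character 6, Character 7 the derived state is '-', and for the remaining characters it is '+'.
Only Lineage D, Lineage J, and Lineage U show the derived state '+' for Character 1, supporting them as a clade.
Character 2 (derived state '+') is unique to Lineage D (autapomorphy; uninformative for grouping).
Character 3: derived state '+' in Lineage D only — an autapomorphy, so it tells us nothing about relationships among taxa.
Only Lineage D, Lineage E, Lineage J, Lineage U, and Lineage Z show the derived state '+' for Character 4, supporting them as a clade.
Character 5 (derived state '-') is shared by all ingroup taxa — unites the whole ingroup.
Character 6 (derived state '-') is shared by Lineage E and Lineage Z — a synapomorphy uniting that clade.
Only Lineage J and Lineage U show the derived state '-' for Character 7, supporting them as a clade.
Most parsimonious ingroup topology: (((Lineage D,(Lineage U,Lineage J)),(Lineage E,Lineage Z)),Lineage G).
Lineage E and Lineage U share a more recent common ancestor with each other than either does with Lineage G, so Lineage G is the least closely related of the three.

Lineage G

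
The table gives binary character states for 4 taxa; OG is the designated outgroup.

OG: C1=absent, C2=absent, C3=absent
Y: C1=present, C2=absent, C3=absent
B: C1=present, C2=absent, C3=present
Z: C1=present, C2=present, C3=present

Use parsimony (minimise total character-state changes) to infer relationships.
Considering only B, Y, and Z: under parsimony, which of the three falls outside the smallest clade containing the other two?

The outgroup has state 'absent' for every character, so 'present' is the derived state throughout.
C1 (derived state 'present') is shared by all ingroup taxa — unites the whole ingroup.
C2 (derived state 'present') is unique to Z (autapomorphy; uninformative for grouping).
Only B and Z show the derived state 'present' for C3, supporting them as a clade.
Most parsimonious ingroup topology: (Y,(B,Z)).
B and Z share a more recent common ancestor with each other than either does with Y, so Y is the least closely related of the three.

Y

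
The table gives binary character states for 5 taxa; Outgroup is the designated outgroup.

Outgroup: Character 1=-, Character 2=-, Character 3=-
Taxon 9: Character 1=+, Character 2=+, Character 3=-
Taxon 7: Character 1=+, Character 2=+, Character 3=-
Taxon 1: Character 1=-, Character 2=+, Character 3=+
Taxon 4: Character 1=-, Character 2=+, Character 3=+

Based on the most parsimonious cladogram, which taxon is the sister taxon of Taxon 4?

The outgroup has state '-' for every character, so '+' is the derived state throughout.
Only Taxon 7 and Taxon 9 show the derived state '+' for Character 1, supporting them as a clade.
Character 2 (derived state '+') is shared by all ingroup taxa — unites the whole ingroup.
Only Taxon 1 and Taxon 4 show the derived state '+' for Character 3, supporting them as a clade.
Most parsimonious ingroup topology: ((Taxon 4,Taxon 1),(Taxon 9,Taxon 7)).
Taxon 4 and Taxon 1 form a cherry on this tree, so they are sister taxa.

Taxon 1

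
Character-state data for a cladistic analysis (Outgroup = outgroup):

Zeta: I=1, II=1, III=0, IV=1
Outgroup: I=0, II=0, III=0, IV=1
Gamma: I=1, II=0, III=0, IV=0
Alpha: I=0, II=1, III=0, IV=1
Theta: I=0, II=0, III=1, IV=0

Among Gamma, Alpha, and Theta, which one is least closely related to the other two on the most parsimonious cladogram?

Alpha

Character polarity is set by the outgroup: the derived state is whichever differs from the outgroup's state, so for IV the derived state is '0', and for the remaining characters it is '1'.
I (state '1') occurs in Gamma and Zeta but conflicts with the nesting implied by the other characters — most parsimoniously interpreted as homoplasy.
Only Alpha and Zeta show the derived state '1' for II, supporting them as a clade.
III (derived state '1') is unique to Theta (autapomorphy; uninformative for grouping).
IV (derived state '0') is shared by Gamma and Theta — a synapomorphy uniting that clade.
Most parsimonious ingroup topology: ((Gamma,Theta),(Alpha,Zeta)).
Theta and Gamma share a more recent common ancestor with each other than either does with Alpha, so Alpha is the least closely related of the three.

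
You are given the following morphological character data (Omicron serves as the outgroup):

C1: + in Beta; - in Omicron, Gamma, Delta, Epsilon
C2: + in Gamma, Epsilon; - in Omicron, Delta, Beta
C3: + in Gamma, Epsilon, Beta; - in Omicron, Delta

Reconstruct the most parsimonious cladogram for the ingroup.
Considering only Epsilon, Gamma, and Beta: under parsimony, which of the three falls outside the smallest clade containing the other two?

Beta

The outgroup has state '-' for every character, so '+' is the derived state throughout.
C1: derived state '+' in Beta only — an autapomorphy, so it tells us nothing about relationships among taxa.
C2: derived state '+' in Epsilon and Gamma only — synapomorphy for {Epsilon, Gamma}.
C3: derived state '+' in Beta, Epsilon, and Gamma only — synapomorphy for {Beta, Epsilon, Gamma}.
Most parsimonious ingroup topology: (((Gamma,Epsilon),Beta),Delta).
Epsilon and Gamma share a more recent common ancestor with each other than either does with Beta, so Beta is the least closely related of the three.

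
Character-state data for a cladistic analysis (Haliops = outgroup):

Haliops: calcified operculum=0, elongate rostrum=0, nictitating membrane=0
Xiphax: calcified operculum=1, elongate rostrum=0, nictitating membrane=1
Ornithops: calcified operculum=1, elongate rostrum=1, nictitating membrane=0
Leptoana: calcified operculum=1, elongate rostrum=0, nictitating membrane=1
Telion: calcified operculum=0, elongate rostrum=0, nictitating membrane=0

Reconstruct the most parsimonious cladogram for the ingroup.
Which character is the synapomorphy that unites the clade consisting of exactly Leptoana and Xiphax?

nictitating membrane

The outgroup has state '0' for every character, so '1' is the derived state throughout.
calcified operculum: derived state '1' in Leptoana, Ornithops, and Xiphax only — synapomorphy for {Leptoana, Ornithops, Xiphax}.
elongate rostrum: derived state '1' in Ornithops only — an autapomorphy, so it tells us nothing about relationships among taxa.
nictitating membrane: derived state '1' in Leptoana and Xiphax only — synapomorphy for {Leptoana, Xiphax}.
Most parsimonious ingroup topology: (((Xiphax,Leptoana),Ornithops),Telion).
The clade {Leptoana, Xiphax} is supported by nictitating membrane: its derived state '1' occurs in exactly those taxa and in no other taxon (including the outgroup).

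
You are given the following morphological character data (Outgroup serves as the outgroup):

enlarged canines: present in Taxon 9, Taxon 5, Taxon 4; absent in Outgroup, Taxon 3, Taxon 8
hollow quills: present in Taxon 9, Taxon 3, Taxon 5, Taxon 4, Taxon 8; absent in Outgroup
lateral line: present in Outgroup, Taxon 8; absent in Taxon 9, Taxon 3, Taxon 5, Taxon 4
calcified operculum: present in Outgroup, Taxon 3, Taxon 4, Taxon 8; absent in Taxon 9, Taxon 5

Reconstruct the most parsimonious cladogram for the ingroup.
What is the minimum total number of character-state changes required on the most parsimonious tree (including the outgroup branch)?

Character polarity is set by the outgroup: the derived state is whichever differs from the outgroup's state, so for lateral line, calcified operculum the derived state is 'absent', and for the remaining characters it is 'present'.
Only Taxon 4, Taxon 5, and Taxon 9 show the derived state 'present' for enlarged canines, supporting them as a clade.
All ingroup taxa share the derived state 'present' for hollow quills; it defines the ingroup but does not resolve relationships within it.
lateral line (derived state 'absent') is shared by Taxon 3, Taxon 4, Taxon 5, and Taxon 9 — a synapomorphy uniting that clade.
Only Taxon 5 and Taxon 9 show the derived state 'absent' for calcified operculum, supporting them as a clade.
Most parsimonious ingroup topology: ((((Taxon 9,Taxon 5),Taxon 4),Taxon 3),Taxon 8).
Changes per character on this tree: enlarged canines: 1; hollow quills: 1; lateral line: 1; calcified operculum: 1.
Total = 4.

4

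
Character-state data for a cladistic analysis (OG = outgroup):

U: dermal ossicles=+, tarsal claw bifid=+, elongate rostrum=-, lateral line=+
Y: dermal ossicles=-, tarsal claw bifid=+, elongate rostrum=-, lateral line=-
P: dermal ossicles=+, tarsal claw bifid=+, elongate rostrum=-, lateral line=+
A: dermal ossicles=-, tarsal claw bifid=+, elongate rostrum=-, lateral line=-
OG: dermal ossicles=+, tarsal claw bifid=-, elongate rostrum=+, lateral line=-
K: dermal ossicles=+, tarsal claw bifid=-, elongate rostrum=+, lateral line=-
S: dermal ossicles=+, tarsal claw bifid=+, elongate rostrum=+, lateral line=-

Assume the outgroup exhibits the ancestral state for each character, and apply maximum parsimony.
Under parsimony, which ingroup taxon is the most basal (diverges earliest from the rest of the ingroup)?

K

Character polarity is set by the outgroup: the derived state is whichever differs from the outgroup's state, so for dermal ossicles, elongate rostrum the derived state is '-', and for the remaining characters it is '+'.
dermal ossicles: derived state '-' in A and Y only — synapomorphy for {A, Y}.
tarsal claw bifid (derived state '+') is shared by A, P, S, U, and Y — a synapomorphy uniting that clade.
elongate rostrum: derived state '-' in A, P, U, and Y only — synapomorphy for {A, P, U, Y}.
Only P and U show the derived state '+' for lateral line, supporting them as a clade.
Most parsimonious ingroup topology: ((((P,U),(A,Y)),S),K).
K is sister to the clade containing all other ingroup taxa, so it is the earliest-diverging (most basal) ingroup lineage.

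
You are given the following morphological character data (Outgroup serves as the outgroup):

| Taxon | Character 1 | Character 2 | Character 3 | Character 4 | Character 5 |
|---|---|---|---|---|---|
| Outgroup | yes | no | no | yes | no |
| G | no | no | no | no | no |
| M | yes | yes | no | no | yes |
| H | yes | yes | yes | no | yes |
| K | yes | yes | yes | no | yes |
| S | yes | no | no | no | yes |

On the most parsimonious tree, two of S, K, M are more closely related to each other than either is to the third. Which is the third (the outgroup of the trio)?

S

Character polarity is set by the outgroup: the derived state is whichever differs from the outgroup's state, so for Character 1, Character 4 the derived state is 'no', and for the remaining characters it is 'yes'.
Character 1: derived state 'no' in G only — an autapomorphy, so it tells us nothing about relationships among taxa.
Only H, K, and M show the derived state 'yes' for Character 2, supporting them as a clade.
Character 3: derived state 'yes' in H and K only — synapomorphy for {H, K}.
All ingroup taxa share the derived state 'no' for Character 4; it defines the ingroup but does not resolve relationships within it.
Character 5 (derived state 'yes') is shared by H, K, M, and S — a synapomorphy uniting that clade.
Most parsimonious ingroup topology: (G,((M,(H,K)),S)).
M and K share a more recent common ancestor with each other than either does with S, so S is the least closely related of the three.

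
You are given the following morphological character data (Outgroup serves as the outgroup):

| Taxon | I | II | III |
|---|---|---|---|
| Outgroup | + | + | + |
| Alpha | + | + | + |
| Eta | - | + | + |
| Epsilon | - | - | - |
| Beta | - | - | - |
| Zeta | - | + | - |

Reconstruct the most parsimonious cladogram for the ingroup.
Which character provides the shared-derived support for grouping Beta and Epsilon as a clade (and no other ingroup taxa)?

The outgroup has state '+' for every character, so '-' is the derived state throughout.
Only Beta, Epsilon, Eta, and Zeta show the derived state '-' for I, supporting them as a clade.
Only Beta and Epsilon show the derived state '-' for II, supporting them as a clade.
III: derived state '-' in Beta, Epsilon, and Zeta only — synapomorphy for {Beta, Epsilon, Zeta}.
Most parsimonious ingroup topology: (Alpha,(Eta,((Epsilon,Beta),Zeta))).
The clade {Beta, Epsilon} is supported by II: its derived state '-' occurs in exactly those taxa and in no other taxon (including the outgroup).

II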